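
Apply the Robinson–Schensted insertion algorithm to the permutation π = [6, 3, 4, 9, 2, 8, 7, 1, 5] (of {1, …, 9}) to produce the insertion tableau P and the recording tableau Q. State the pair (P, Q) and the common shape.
P = [1, 4, 5] / [2, 7] / [3, 8] / [6, 9];  Q = [1, 3, 4] / [2, 6] / [5, 7] / [8, 9];  common shape = (3, 2, 2, 2)

Row-insert the values π_1, π_2, … into P one at a time, bumping the leftmost entry strictly greater than the inserted value down to the next row. The recording tableau Q records, in position (i, j), the step at which that cell was added to P.
  Insert 6 (step 1): P = [6];  Q = [1]
  Insert 3 (step 2): P = [3] / [6];  Q = [1] / [2]
  Insert 4 (step 3): P = [3, 4] / [6];  Q = [1, 3] / [2]
  Insert 9 (step 4): P = [3, 4, 9] / [6];  Q = [1, 3, 4] / [2]
  Insert 2 (step 5): P = [2, 4, 9] / [3] / [6];  Q = [1, 3, 4] / [2] / [5]
  Insert 8 (step 6): P = [2, 4, 8] / [3, 9] / [6];  Q = [1, 3, 4] / [2, 6] / [5]
  Insert 7 (step 7): P = [2, 4, 7] / [3, 8] / [6, 9];  Q = [1, 3, 4] / [2, 6] / [5, 7]
  Insert 1 (step 8): P = [1, 4, 7] / [2, 8] / [3, 9] / [6];  Q = [1, 3, 4] / [2, 6] / [5, 7] / [8]
  Insert 5 (step 9): P = [1, 4, 5] / [2, 7] / [3, 8] / [6, 9];  Q = [1, 3, 4] / [2, 6] / [5, 7] / [8, 9]
Final shape: (3, 2, 2, 2).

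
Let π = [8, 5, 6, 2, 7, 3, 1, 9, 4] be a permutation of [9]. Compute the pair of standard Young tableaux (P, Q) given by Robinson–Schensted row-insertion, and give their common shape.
P = [1, 3, 4, 9] / [2, 6, 7] / [5] / [8];  Q = [1, 3, 5, 8] / [2, 6, 9] / [4] / [7];  common shape = (4, 3, 1, 1)

Row-insert the values π_1, π_2, … into P one at a time, bumping the leftmost entry strictly greater than the inserted value down to the next row. The recording tableau Q records, in position (i, j), the step at which that cell was added to P.
  Insert 8 (step 1): P = [8];  Q = [1]
  Insert 5 (step 2): P = [5] / [8];  Q = [1] / [2]
  Insert 6 (step 3): P = [5, 6] / [8];  Q = [1, 3] / [2]
  Insert 2 (step 4): P = [2, 6] / [5] / [8];  Q = [1, 3] / [2] / [4]
  Insert 7 (step 5): P = [2, 6, 7] / [5] / [8];  Q = [1, 3, 5] / [2] / [4]
  Insert 3 (step 6): P = [2, 3, 7] / [5, 6] / [8];  Q = [1, 3, 5] / [2, 6] / [4]
  Insert 1 (step 7): P = [1, 3, 7] / [2, 6] / [5] / [8];  Q = [1, 3, 5] / [2, 6] / [4] / [7]
  Insert 9 (step 8): P = [1, 3, 7, 9] / [2, 6] / [5] / [8];  Q = [1, 3, 5, 8] / [2, 6] / [4] / [7]
  Insert 4 (step 9): P = [1, 3, 4, 9] / [2, 6, 7] / [5] / [8];  Q = [1, 3, 5, 8] / [2, 6, 9] / [4] / [7]
Final shape: (4, 3, 1, 1).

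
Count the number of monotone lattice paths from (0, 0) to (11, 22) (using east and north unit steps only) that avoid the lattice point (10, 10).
Number of paths = 191134892

Total paths from (0, 0) to (11, 22): C(33, 11) = 193536720. Paths through (10, 10): (paths (0, 0) → (10, 10)) × (paths (10, 10) → (11, 22)) = C(20, 10) · C(13, 1) = 184756 · 13 = 2401828. Avoidance count = 193536720 − 2401828 = 191134892.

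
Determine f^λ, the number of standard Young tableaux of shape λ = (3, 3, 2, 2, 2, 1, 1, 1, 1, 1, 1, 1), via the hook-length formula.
# SYT of shape (3, 3, 2, 2, 2, 1, 1, 1, 1, 1, 1, 1) = 372096

Hook-length formula: f^λ = n! / Π hook(c), product over all cells c of the Young diagram. For λ = (3, 3, 2, 2, 2, 1, 1, 1, 1, 1, 1, 1), n = 19 boxes. Hook lengths by row (left-to-right, top-to-bottom): [14, 6, 2]; [13, 5, 1]; [11, 3]; [10, 2]; [9, 1]; [7]; [6]; [5]; [4]; [3]; [2]; [1]. Product of hooks = 326918592000. So f^λ = 19! / 326918592000 = 121645100408832000 / 326918592000 = 372096.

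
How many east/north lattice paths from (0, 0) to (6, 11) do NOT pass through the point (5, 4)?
Number of paths = 11368

Total paths from (0, 0) to (6, 11): C(17, 6) = 12376. Paths through (5, 4): (paths (0, 0) → (5, 4)) × (paths (5, 4) → (6, 11)) = C(9, 5) · C(8, 1) = 126 · 8 = 1008. Avoidance count = 12376 − 1008 = 11368.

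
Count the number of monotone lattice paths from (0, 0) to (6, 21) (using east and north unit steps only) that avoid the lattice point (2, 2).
Number of paths = 242880

Total paths from (0, 0) to (6, 21): C(27, 6) = 296010. Paths through (2, 2): (paths (0, 0) → (2, 2)) × (paths (2, 2) → (6, 21)) = C(4, 2) · C(23, 4) = 6 · 8855 = 53130. Avoidance count = 296010 − 53130 = 242880.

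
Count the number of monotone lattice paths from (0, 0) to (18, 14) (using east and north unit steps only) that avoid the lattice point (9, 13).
Number of paths = 466461400

Total paths from (0, 0) to (18, 14): C(32, 18) = 471435600. Paths through (9, 13): (paths (0, 0) → (9, 13)) × (paths (9, 13) → (18, 14)) = C(22, 9) · C(10, 9) = 497420 · 10 = 4974200. Avoidance count = 471435600 − 4974200 = 466461400.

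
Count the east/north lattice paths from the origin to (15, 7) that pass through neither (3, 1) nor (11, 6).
Number of paths = 60148

Inclusion–exclusion. Total paths: C(22, 15) = 170544. Through P₁: C(4, 3)·C(18, 12) = 74256. Through P₂: C(17, 11)·C(5, 4) = 61880. Since P₁ is strictly southwest of P₂, a monotone path through both must visit P₁ then P₂; paths through both = C(4, 3)·C(13, 8)·C(5, 4) = 25740. Avoid both = 170544 − 74256 − 61880 + 25740 = 60148.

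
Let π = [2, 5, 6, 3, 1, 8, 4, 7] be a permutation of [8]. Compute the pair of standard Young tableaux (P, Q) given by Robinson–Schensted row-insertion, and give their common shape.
P = [1, 3, 4, 7] / [2, 6, 8] / [5];  Q = [1, 2, 3, 6] / [4, 7, 8] / [5];  common shape = (4, 3, 1)

Row-insert the values π_1, π_2, … into P one at a time, bumping the leftmost entry strictly greater than the inserted value down to the next row. The recording tableau Q records, in position (i, j), the step at which that cell was added to P.
  Insert 2 (step 1): P = [2];  Q = [1]
  Insert 5 (step 2): P = [2, 5];  Q = [1, 2]
  Insert 6 (step 3): P = [2, 5, 6];  Q = [1, 2, 3]
  Insert 3 (step 4): P = [2, 3, 6] / [5];  Q = [1, 2, 3] / [4]
  Insert 1 (step 5): P = [1, 3, 6] / [2] / [5];  Q = [1, 2, 3] / [4] / [5]
  Insert 8 (step 6): P = [1, 3, 6, 8] / [2] / [5];  Q = [1, 2, 3, 6] / [4] / [5]
  Insert 4 (step 7): P = [1, 3, 4, 8] / [2, 6] / [5];  Q = [1, 2, 3, 6] / [4, 7] / [5]
  Insert 7 (step 8): P = [1, 3, 4, 7] / [2, 6, 8] / [5];  Q = [1, 2, 3, 6] / [4, 7, 8] / [5]
Final shape: (4, 3, 1).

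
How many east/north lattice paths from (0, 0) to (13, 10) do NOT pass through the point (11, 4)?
Number of paths = 1105846

Total paths from (0, 0) to (13, 10): C(23, 13) = 1144066. Paths through (11, 4): (paths (0, 0) → (11, 4)) × (paths (11, 4) → (13, 10)) = C(15, 11) · C(8, 2) = 1365 · 28 = 38220. Avoidance count = 1144066 − 38220 = 1105846.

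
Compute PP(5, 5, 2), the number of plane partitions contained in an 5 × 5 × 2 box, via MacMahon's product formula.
PP(5, 5, 2) = 19404

Evaluate the triple product over i = 1..5, j = 1..5, k = 1..2. The factors are (2/1) · (3/2) · (3/2) · (4/3) · (4/3) · (5/4) · (5/4) · (6/5) · … (50 factors total). The numerators and denominators telescope so the product is an integer; carrying out the multiplication exactly gives PP(5, 5, 2) = 19404.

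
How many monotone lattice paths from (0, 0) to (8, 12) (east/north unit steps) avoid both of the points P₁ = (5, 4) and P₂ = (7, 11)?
Number of paths = 50604

Inclusion–exclusion. Total paths: C(20, 8) = 125970. Through P₁: C(9, 5)·C(11, 3) = 20790. Through P₂: C(18, 7)·C(2, 1) = 63648. Since P₁ is strictly southwest of P₂, a monotone path through both must visit P₁ then P₂; paths through both = C(9, 5)·C(9, 2)·C(2, 1) = 9072. Avoid both = 125970 − 20790 − 63648 + 9072 = 50604.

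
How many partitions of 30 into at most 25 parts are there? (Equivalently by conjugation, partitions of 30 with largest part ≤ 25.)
p(30, parts ≤ 25) = 5592

Use the recurrence p(n, m) = p(n, m−1) + p(n−m, m): either the largest part is < m (count p(n, m−1)) or the largest part is exactly m (remove one copy of m, count p(n−m, m)). With p(0, ·) = 1 this gives p(30, parts ≤ 25) = 5592. (By conjugating Young diagrams, this also counts partitions of 30 into at most 25 parts.)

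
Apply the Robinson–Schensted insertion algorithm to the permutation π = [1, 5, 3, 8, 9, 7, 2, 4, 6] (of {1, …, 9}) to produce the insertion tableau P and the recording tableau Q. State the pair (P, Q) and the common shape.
P = [1, 2, 4, 6] / [3, 7, 9] / [5, 8];  Q = [1, 2, 4, 5] / [3, 6, 9] / [7, 8];  common shape = (4, 3, 2)

Row-insert the values π_1, π_2, … into P one at a time, bumping the leftmost entry strictly greater than the inserted value down to the next row. The recording tableau Q records, in position (i, j), the step at which that cell was added to P.
  Insert 1 (step 1): P = [1];  Q = [1]
  Insert 5 (step 2): P = [1, 5];  Q = [1, 2]
  Insert 3 (step 3): P = [1, 3] / [5];  Q = [1, 2] / [3]
  Insert 8 (step 4): P = [1, 3, 8] / [5];  Q = [1, 2, 4] / [3]
  Insert 9 (step 5): P = [1, 3, 8, 9] / [5];  Q = [1, 2, 4, 5] / [3]
  Insert 7 (step 6): P = [1, 3, 7, 9] / [5, 8];  Q = [1, 2, 4, 5] / [3, 6]
  Insert 2 (step 7): P = [1, 2, 7, 9] / [3, 8] / [5];  Q = [1, 2, 4, 5] / [3, 6] / [7]
  Insert 4 (step 8): P = [1, 2, 4, 9] / [3, 7] / [5, 8];  Q = [1, 2, 4, 5] / [3, 6] / [7, 8]
  Insert 6 (step 9): P = [1, 2, 4, 6] / [3, 7, 9] / [5, 8];  Q = [1, 2, 4, 5] / [3, 6, 9] / [7, 8]
Final shape: (4, 3, 2).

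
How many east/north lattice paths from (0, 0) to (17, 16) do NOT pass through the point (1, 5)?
Number of paths = 1088575740

Total paths from (0, 0) to (17, 16): C(33, 17) = 1166803110. Paths through (1, 5): (paths (0, 0) → (1, 5)) × (paths (1, 5) → (17, 16)) = C(6, 1) · C(27, 16) = 6 · 13037895 = 78227370. Avoidance count = 1166803110 − 78227370 = 1088575740.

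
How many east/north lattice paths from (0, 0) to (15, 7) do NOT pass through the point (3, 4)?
Number of paths = 154619

Total paths from (0, 0) to (15, 7): C(22, 15) = 170544. Paths through (3, 4): (paths (0, 0) → (3, 4)) × (paths (3, 4) → (15, 7)) = C(7, 3) · C(15, 12) = 35 · 455 = 15925. Avoidance count = 170544 − 15925 = 154619.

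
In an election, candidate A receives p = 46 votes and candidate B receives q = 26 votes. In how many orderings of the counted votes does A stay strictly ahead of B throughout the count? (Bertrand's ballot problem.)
Strict-lead orderings = 7664867653706345040

Total orderings of the 72 votes with 46 for A: C(72, 46) = 27593523553342842144. By the Bertrand ballot formula (Cycle Lemma / reflection principle), the number of orderings in which A is strictly ahead of B throughout is (p − q)/(p + q) · C(p + q, p) = (46 − 26)/(46 + 26) · 27593523553342842144 = 7664867653706345040.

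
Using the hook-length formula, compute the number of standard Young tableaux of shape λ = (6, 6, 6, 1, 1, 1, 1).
# SYT of shape (6, 6, 6, 1, 1, 1, 1) = 162954792

Hook-length formula: f^λ = n! / Π hook(c), product over all cells c of the Young diagram. For λ = (6, 6, 6, 1, 1, 1, 1), n = 22 boxes. Hook lengths by row (left-to-right, top-to-bottom): [12, 7, 6, 5, 4, 3]; [11, 6, 5, 4, 3, 2]; [10, 5, 4, 3, 2, 1]; [4]; [3]; [2]; [1]. Product of hooks = 6897623040000. So f^λ = 22! / 6897623040000 = 1124000727777607680000 / 6897623040000 = 162954792.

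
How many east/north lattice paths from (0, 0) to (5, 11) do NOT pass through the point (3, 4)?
Number of paths = 3108

Total paths from (0, 0) to (5, 11): C(16, 5) = 4368. Paths through (3, 4): (paths (0, 0) → (3, 4)) × (paths (3, 4) → (5, 11)) = C(7, 3) · C(9, 2) = 35 · 36 = 1260. Avoidance count = 4368 − 1260 = 3108.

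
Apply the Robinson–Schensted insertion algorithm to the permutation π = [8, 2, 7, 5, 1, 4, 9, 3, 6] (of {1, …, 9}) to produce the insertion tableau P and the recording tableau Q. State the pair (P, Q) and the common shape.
P = [1, 3, 6] / [2, 4, 9] / [5] / [7] / [8];  Q = [1, 3, 7] / [2, 6, 9] / [4] / [5] / [8];  common shape = (3, 3, 1, 1, 1)

Row-insert the values π_1, π_2, … into P one at a time, bumping the leftmost entry strictly greater than the inserted value down to the next row. The recording tableau Q records, in position (i, j), the step at which that cell was added to P.
  Insert 8 (step 1): P = [8];  Q = [1]
  Insert 2 (step 2): P = [2] / [8];  Q = [1] / [2]
  Insert 7 (step 3): P = [2, 7] / [8];  Q = [1, 3] / [2]
  Insert 5 (step 4): P = [2, 5] / [7] / [8];  Q = [1, 3] / [2] / [4]
  Insert 1 (step 5): P = [1, 5] / [2] / [7] / [8];  Q = [1, 3] / [2] / [4] / [5]
  Insert 4 (step 6): P = [1, 4] / [2, 5] / [7] / [8];  Q = [1, 3] / [2, 6] / [4] / [5]
  Insert 9 (step 7): P = [1, 4, 9] / [2, 5] / [7] / [8];  Q = [1, 3, 7] / [2, 6] / [4] / [5]
  Insert 3 (step 8): P = [1, 3, 9] / [2, 4] / [5] / [7] / [8];  Q = [1, 3, 7] / [2, 6] / [4] / [5] / [8]
  Insert 6 (step 9): P = [1, 3, 6] / [2, 4, 9] / [5] / [7] / [8];  Q = [1, 3, 7] / [2, 6, 9] / [4] / [5] / [8]
Final shape: (3, 3, 1, 1, 1).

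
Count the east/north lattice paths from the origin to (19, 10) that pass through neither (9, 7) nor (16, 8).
Number of paths = 10318660

Inclusion–exclusion. Total paths: C(29, 19) = 20030010. Through P₁: C(16, 9)·C(13, 10) = 3271840. Through P₂: C(24, 16)·C(5, 3) = 7354710. Since P₁ is strictly southwest of P₂, a monotone path through both must visit P₁ then P₂; paths through both = C(16, 9)·C(8, 7)·C(5, 3) = 915200. Avoid both = 20030010 − 3271840 − 7354710 + 915200 = 10318660.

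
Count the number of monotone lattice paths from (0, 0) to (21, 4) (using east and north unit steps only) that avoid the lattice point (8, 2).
Number of paths = 7925

Total paths from (0, 0) to (21, 4): C(25, 21) = 12650. Paths through (8, 2): (paths (0, 0) → (8, 2)) × (paths (8, 2) → (21, 4)) = C(10, 8) · C(15, 13) = 45 · 105 = 4725. Avoidance count = 12650 − 4725 = 7925.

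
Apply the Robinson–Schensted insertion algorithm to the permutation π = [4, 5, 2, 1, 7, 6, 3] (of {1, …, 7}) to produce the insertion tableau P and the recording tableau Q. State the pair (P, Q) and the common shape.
P = [1, 3, 6] / [2, 5] / [4, 7];  Q = [1, 2, 5] / [3, 6] / [4, 7];  common shape = (3, 2, 2)

Row-insert the values π_1, π_2, … into P one at a time, bumping the leftmost entry strictly greater than the inserted value down to the next row. The recording tableau Q records, in position (i, j), the step at which that cell was added to P.
  Insert 4 (step 1): P = [4];  Q = [1]
  Insert 5 (step 2): P = [4, 5];  Q = [1, 2]
  Insert 2 (step 3): P = [2, 5] / [4];  Q = [1, 2] / [3]
  Insert 1 (step 4): P = [1, 5] / [2] / [4];  Q = [1, 2] / [3] / [4]
  Insert 7 (step 5): P = [1, 5, 7] / [2] / [4];  Q = [1, 2, 5] / [3] / [4]
  Insert 6 (step 6): P = [1, 5, 6] / [2, 7] / [4];  Q = [1, 2, 5] / [3, 6] / [4]
  Insert 3 (step 7): P = [1, 3, 6] / [2, 5] / [4, 7];  Q = [1, 2, 5] / [3, 6] / [4, 7]
Final shape: (3, 2, 2).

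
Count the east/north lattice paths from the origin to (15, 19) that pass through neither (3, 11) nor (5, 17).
Number of paths = 1809049068

Inclusion–exclusion. Total paths: C(34, 15) = 1855967520. Through P₁: C(14, 3)·C(20, 12) = 45853080. Through P₂: C(22, 5)·C(12, 10) = 1738044. Since P₁ is strictly southwest of P₂, a monotone path through both must visit P₁ then P₂; paths through both = C(14, 3)·C(8, 2)·C(12, 10) = 672672. Avoid both = 1855967520 − 45853080 − 1738044 + 672672 = 1809049068.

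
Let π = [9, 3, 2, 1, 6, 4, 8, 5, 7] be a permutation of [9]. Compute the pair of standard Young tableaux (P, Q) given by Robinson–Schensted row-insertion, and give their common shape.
P = [1, 4, 5, 7] / [2, 6, 8] / [3] / [9];  Q = [1, 5, 7, 9] / [2, 6, 8] / [3] / [4];  common shape = (4, 3, 1, 1)

Row-insert the values π_1, π_2, … into P one at a time, bumping the leftmost entry strictly greater than the inserted value down to the next row. The recording tableau Q records, in position (i, j), the step at which that cell was added to P.
  Insert 9 (step 1): P = [9];  Q = [1]
  Insert 3 (step 2): P = [3] / [9];  Q = [1] / [2]
  Insert 2 (step 3): P = [2] / [3] / [9];  Q = [1] / [2] / [3]
  Insert 1 (step 4): P = [1] / [2] / [3] / [9];  Q = [1] / [2] / [3] / [4]
  Insert 6 (step 5): P = [1, 6] / [2] / [3] / [9];  Q = [1, 5] / [2] / [3] / [4]
  Insert 4 (step 6): P = [1, 4] / [2, 6] / [3] / [9];  Q = [1, 5] / [2, 6] / [3] / [4]
  Insert 8 (step 7): P = [1, 4, 8] / [2, 6] / [3] / [9];  Q = [1, 5, 7] / [2, 6] / [3] / [4]
  Insert 5 (step 8): P = [1, 4, 5] / [2, 6, 8] / [3] / [9];  Q = [1, 5, 7] / [2, 6, 8] / [3] / [4]
  Insert 7 (step 9): P = [1, 4, 5, 7] / [2, 6, 8] / [3] / [9];  Q = [1, 5, 7, 9] / [2, 6, 8] / [3] / [4]
Final shape: (4, 3, 1, 1).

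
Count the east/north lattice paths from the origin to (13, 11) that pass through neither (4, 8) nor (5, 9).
Number of paths = 2341704

Inclusion–exclusion. Total paths: C(24, 13) = 2496144. Through P₁: C(12, 4)·C(12, 9) = 108900. Through P₂: C(14, 5)·C(10, 8) = 90090. Since P₁ is strictly southwest of P₂, a monotone path through both must visit P₁ then P₂; paths through both = C(12, 4)·C(2, 1)·C(10, 8) = 44550. Avoid both = 2496144 − 108900 − 90090 + 44550 = 2341704.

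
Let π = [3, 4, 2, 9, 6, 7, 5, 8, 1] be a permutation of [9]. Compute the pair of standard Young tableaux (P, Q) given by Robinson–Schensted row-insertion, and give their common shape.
P = [1, 4, 5, 7, 8] / [2, 6] / [3] / [9];  Q = [1, 2, 4, 6, 8] / [3, 5] / [7] / [9];  common shape = (5, 2, 1, 1)

Row-insert the values π_1, π_2, … into P one at a time, bumping the leftmost entry strictly greater than the inserted value down to the next row. The recording tableau Q records, in position (i, j), the step at which that cell was added to P.
  Insert 3 (step 1): P = [3];  Q = [1]
  Insert 4 (step 2): P = [3, 4];  Q = [1, 2]
  Insert 2 (step 3): P = [2, 4] / [3];  Q = [1, 2] / [3]
  Insert 9 (step 4): P = [2, 4, 9] / [3];  Q = [1, 2, 4] / [3]
  Insert 6 (step 5): P = [2, 4, 6] / [3, 9];  Q = [1, 2, 4] / [3, 5]
  Insert 7 (step 6): P = [2, 4, 6, 7] / [3, 9];  Q = [1, 2, 4, 6] / [3, 5]
  Insert 5 (step 7): P = [2, 4, 5, 7] / [3, 6] / [9];  Q = [1, 2, 4, 6] / [3, 5] / [7]
  Insert 8 (step 8): P = [2, 4, 5, 7, 8] / [3, 6] / [9];  Q = [1, 2, 4, 6, 8] / [3, 5] / [7]
  Insert 1 (step 9): P = [1, 4, 5, 7, 8] / [2, 6] / [3] / [9];  Q = [1, 2, 4, 6, 8] / [3, 5] / [7] / [9]
Final shape: (5, 2, 1, 1).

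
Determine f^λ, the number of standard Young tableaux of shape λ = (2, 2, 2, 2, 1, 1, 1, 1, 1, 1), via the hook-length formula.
# SYT of shape (2, 2, 2, 2, 1, 1, 1, 1, 1, 1) = 637

Hook-length formula: f^λ = n! / Π hook(c), product over all cells c of the Young diagram. For λ = (2, 2, 2, 2, 1, 1, 1, 1, 1, 1), n = 14 boxes. Hook lengths by row (left-to-right, top-to-bottom): [11, 4]; [10, 3]; [9, 2]; [8, 1]; [6]; [5]; [4]; [3]; [2]; [1]. Product of hooks = 136857600. So f^λ = 14! / 136857600 = 87178291200 / 136857600 = 637.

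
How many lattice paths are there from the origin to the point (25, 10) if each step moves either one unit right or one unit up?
Number of paths = 183579396

A monotone lattice path from (0, 0) to (25, 10) consists of 25 east steps and 10 north steps in some order, so it is determined by which 25 of the 35 steps are east. The count is C(35, 25) = 183579396.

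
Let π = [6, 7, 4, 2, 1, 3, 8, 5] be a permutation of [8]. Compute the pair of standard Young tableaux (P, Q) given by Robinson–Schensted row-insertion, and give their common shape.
P = [1, 3, 5] / [2, 7, 8] / [4] / [6];  Q = [1, 2, 7] / [3, 6, 8] / [4] / [5];  common shape = (3, 3, 1, 1)

Row-insert the values π_1, π_2, … into P one at a time, bumping the leftmost entry strictly greater than the inserted value down to the next row. The recording tableau Q records, in position (i, j), the step at which that cell was added to P.
  Insert 6 (step 1): P = [6];  Q = [1]
  Insert 7 (step 2): P = [6, 7];  Q = [1, 2]
  Insert 4 (step 3): P = [4, 7] / [6];  Q = [1, 2] / [3]
  Insert 2 (step 4): P = [2, 7] / [4] / [6];  Q = [1, 2] / [3] / [4]
  Insert 1 (step 5): P = [1, 7] / [2] / [4] / [6];  Q = [1, 2] / [3] / [4] / [5]
  Insert 3 (step 6): P = [1, 3] / [2, 7] / [4] / [6];  Q = [1, 2] / [3, 6] / [4] / [5]
  Insert 8 (step 7): P = [1, 3, 8] / [2, 7] / [4] / [6];  Q = [1, 2, 7] / [3, 6] / [4] / [5]
  Insert 5 (step 8): P = [1, 3, 5] / [2, 7, 8] / [4] / [6];  Q = [1, 2, 7] / [3, 6, 8] / [4] / [5]
Final shape: (3, 3, 1, 1).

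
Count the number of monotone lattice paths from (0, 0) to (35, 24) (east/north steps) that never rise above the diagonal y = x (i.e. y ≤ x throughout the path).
Number of paths = 7210477496434485

By the reflection principle (André's argument), the number of monotone paths to (35, 24) with n ≤ m that never go above y = x is C(59, 35) − C(59, 36) = 21631432489303455 − 14420954992868970 = 7210477496434485.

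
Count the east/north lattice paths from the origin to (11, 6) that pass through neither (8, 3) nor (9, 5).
Number of paths = 4555

Inclusion–exclusion. Total paths: C(17, 11) = 12376. Through P₁: C(11, 8)·C(6, 3) = 3300. Through P₂: C(14, 9)·C(3, 2) = 6006. Since P₁ is strictly southwest of P₂, a monotone path through both must visit P₁ then P₂; paths through both = C(11, 8)·C(3, 1)·C(3, 2) = 1485. Avoid both = 12376 − 3300 − 6006 + 1485 = 4555.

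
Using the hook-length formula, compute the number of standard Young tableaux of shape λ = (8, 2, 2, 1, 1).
# SYT of shape (8, 2, 2, 1, 1) = 14014

Hook-length formula: f^λ = n! / Π hook(c), product over all cells c of the Young diagram. For λ = (8, 2, 2, 1, 1), n = 14 boxes. Hook lengths by row (left-to-right, top-to-bottom): [12, 9, 6, 5, 4, 3, 2, 1]; [5, 2]; [4, 1]; [2]; [1]. Product of hooks = 6220800. So f^λ = 14! / 6220800 = 87178291200 / 6220800 = 14014.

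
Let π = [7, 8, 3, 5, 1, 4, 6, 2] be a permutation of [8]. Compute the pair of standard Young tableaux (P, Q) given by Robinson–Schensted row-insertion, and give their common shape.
P = [1, 2, 6] / [3, 4] / [5, 8] / [7];  Q = [1, 2, 7] / [3, 4] / [5, 6] / [8];  common shape = (3, 2, 2, 1)

Row-insert the values π_1, π_2, … into P one at a time, bumping the leftmost entry strictly greater than the inserted value down to the next row. The recording tableau Q records, in position (i, j), the step at which that cell was added to P.
  Insert 7 (step 1): P = [7];  Q = [1]
  Insert 8 (step 2): P = [7, 8];  Q = [1, 2]
  Insert 3 (step 3): P = [3, 8] / [7];  Q = [1, 2] / [3]
  Insert 5 (step 4): P = [3, 5] / [7, 8];  Q = [1, 2] / [3, 4]
  Insert 1 (step 5): P = [1, 5] / [3, 8] / [7];  Q = [1, 2] / [3, 4] / [5]
  Insert 4 (step 6): P = [1, 4] / [3, 5] / [7, 8];  Q = [1, 2] / [3, 4] / [5, 6]
  Insert 6 (step 7): P = [1, 4, 6] / [3, 5] / [7, 8];  Q = [1, 2, 7] / [3, 4] / [5, 6]
  Insert 2 (step 8): P = [1, 2, 6] / [3, 4] / [5, 8] / [7];  Q = [1, 2, 7] / [3, 4] / [5, 6] / [8]
Final shape: (3, 2, 2, 1).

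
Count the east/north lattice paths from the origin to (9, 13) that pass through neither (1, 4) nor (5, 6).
Number of paths = 248160

Inclusion–exclusion. Total paths: C(22, 9) = 497420. Through P₁: C(5, 1)·C(17, 8) = 121550. Through P₂: C(11, 5)·C(11, 4) = 152460. Since P₁ is strictly southwest of P₂, a monotone path through both must visit P₁ then P₂; paths through both = C(5, 1)·C(6, 4)·C(11, 4) = 24750. Avoid both = 497420 − 121550 − 152460 + 24750 = 248160.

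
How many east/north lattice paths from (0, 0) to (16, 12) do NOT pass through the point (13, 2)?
Number of paths = 30391725

Total paths from (0, 0) to (16, 12): C(28, 16) = 30421755. Paths through (13, 2): (paths (0, 0) → (13, 2)) × (paths (13, 2) → (16, 12)) = C(15, 13) · C(13, 3) = 105 · 286 = 30030. Avoidance count = 30421755 − 30030 = 30391725.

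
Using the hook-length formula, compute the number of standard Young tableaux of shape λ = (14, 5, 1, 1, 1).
# SYT of shape (14, 5, 1, 1, 1) = 6217750

Hook-length formula: f^λ = n! / Π hook(c), product over all cells c of the Young diagram. For λ = (14, 5, 1, 1, 1), n = 22 boxes. Hook lengths by row (left-to-right, top-to-bottom): [18, 14, 13, 12, 11, 9, 8, 7, 6, 5, 4, 3, 2, 1]; [8, 4, 3, 2, 1]; [3]; [2]; [1]. Product of hooks = 180772904632320. So f^λ = 22! / 180772904632320 = 1124000727777607680000 / 180772904632320 = 6217750.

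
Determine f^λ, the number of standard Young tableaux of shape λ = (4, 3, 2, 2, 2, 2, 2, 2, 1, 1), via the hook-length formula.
# SYT of shape (4, 3, 2, 2, 2, 2, 2, 2, 1, 1) = 17093160

Hook-length formula: f^λ = n! / Π hook(c), product over all cells c of the Young diagram. For λ = (4, 3, 2, 2, 2, 2, 2, 2, 1, 1), n = 21 boxes. Hook lengths by row (left-to-right, top-to-bottom): [13, 10, 3, 1]; [11, 8, 1]; [9, 6]; [8, 5]; [7, 4]; [6, 3]; [5, 2]; [4, 1]; [2]; [1]. Product of hooks = 2988969984000. So f^λ = 21! / 2988969984000 = 51090942171709440000 / 2988969984000 = 17093160.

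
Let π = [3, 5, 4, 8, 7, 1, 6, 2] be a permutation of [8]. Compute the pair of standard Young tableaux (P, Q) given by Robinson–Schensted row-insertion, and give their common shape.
P = [1, 2, 6] / [3, 4] / [5, 7] / [8];  Q = [1, 2, 4] / [3, 5] / [6, 7] / [8];  common shape = (3, 2, 2, 1)

Row-insert the values π_1, π_2, … into P one at a time, bumping the leftmost entry strictly greater than the inserted value down to the next row. The recording tableau Q records, in position (i, j), the step at which that cell was added to P.
  Insert 3 (step 1): P = [3];  Q = [1]
  Insert 5 (step 2): P = [3, 5];  Q = [1, 2]
  Insert 4 (step 3): P = [3, 4] / [5];  Q = [1, 2] / [3]
  Insert 8 (step 4): P = [3, 4, 8] / [5];  Q = [1, 2, 4] / [3]
  Insert 7 (step 5): P = [3, 4, 7] / [5, 8];  Q = [1, 2, 4] / [3, 5]
  Insert 1 (step 6): P = [1, 4, 7] / [3, 8] / [5];  Q = [1, 2, 4] / [3, 5] / [6]
  Insert 6 (step 7): P = [1, 4, 6] / [3, 7] / [5, 8];  Q = [1, 2, 4] / [3, 5] / [6, 7]
  Insert 2 (step 8): P = [1, 2, 6] / [3, 4] / [5, 7] / [8];  Q = [1, 2, 4] / [3, 5] / [6, 7] / [8]
Final shape: (3, 2, 2, 1).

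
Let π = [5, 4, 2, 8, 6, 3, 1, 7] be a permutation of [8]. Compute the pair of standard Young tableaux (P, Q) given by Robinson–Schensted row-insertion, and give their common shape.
P = [1, 3, 7] / [2, 6] / [4, 8] / [5];  Q = [1, 4, 8] / [2, 5] / [3, 6] / [7];  common shape = (3, 2, 2, 1)

Row-insert the values π_1, π_2, … into P one at a time, bumping the leftmost entry strictly greater than the inserted value down to the next row. The recording tableau Q records, in position (i, j), the step at which that cell was added to P.
  Insert 5 (step 1): P = [5];  Q = [1]
  Insert 4 (step 2): P = [4] / [5];  Q = [1] / [2]
  Insert 2 (step 3): P = [2] / [4] / [5];  Q = [1] / [2] / [3]
  Insert 8 (step 4): P = [2, 8] / [4] / [5];  Q = [1, 4] / [2] / [3]
  Insert 6 (step 5): P = [2, 6] / [4, 8] / [5];  Q = [1, 4] / [2, 5] / [3]
  Insert 3 (step 6): P = [2, 3] / [4, 6] / [5, 8];  Q = [1, 4] / [2, 5] / [3, 6]
  Insert 1 (step 7): P = [1, 3] / [2, 6] / [4, 8] / [5];  Q = [1, 4] / [2, 5] / [3, 6] / [7]
  Insert 7 (step 8): P = [1, 3, 7] / [2, 6] / [4, 8] / [5];  Q = [1, 4, 8] / [2, 5] / [3, 6] / [7]
Final shape: (3, 2, 2, 1).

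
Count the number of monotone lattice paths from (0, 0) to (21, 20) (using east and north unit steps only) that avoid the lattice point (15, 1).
Number of paths = 269126103620

Total paths from (0, 0) to (21, 20): C(41, 21) = 269128937220. Paths through (15, 1): (paths (0, 0) → (15, 1)) × (paths (15, 1) → (21, 20)) = C(16, 15) · C(25, 6) = 16 · 177100 = 2833600. Avoidance count = 269128937220 − 2833600 = 269126103620.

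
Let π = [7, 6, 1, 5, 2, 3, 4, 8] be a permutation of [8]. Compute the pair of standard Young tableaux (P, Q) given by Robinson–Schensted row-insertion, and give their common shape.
P = [1, 2, 3, 4, 8] / [5] / [6] / [7];  Q = [1, 4, 6, 7, 8] / [2] / [3] / [5];  common shape = (5, 1, 1, 1)

Row-insert the values π_1, π_2, … into P one at a time, bumping the leftmost entry strictly greater than the inserted value down to the next row. The recording tableau Q records, in position (i, j), the step at which that cell was added to P.
  Insert 7 (step 1): P = [7];  Q = [1]
  Insert 6 (step 2): P = [6] / [7];  Q = [1] / [2]
  Insert 1 (step 3): P = [1] / [6] / [7];  Q = [1] / [2] / [3]
  Insert 5 (step 4): P = [1, 5] / [6] / [7];  Q = [1, 4] / [2] / [3]
  Insert 2 (step 5): P = [1, 2] / [5] / [6] / [7];  Q = [1, 4] / [2] / [3] / [5]
  Insert 3 (step 6): P = [1, 2, 3] / [5] / [6] / [7];  Q = [1, 4, 6] / [2] / [3] / [5]
  Insert 4 (step 7): P = [1, 2, 3, 4] / [5] / [6] / [7];  Q = [1, 4, 6, 7] / [2] / [3] / [5]
  Insert 8 (step 8): P = [1, 2, 3, 4, 8] / [5] / [6] / [7];  Q = [1, 4, 6, 7, 8] / [2] / [3] / [5]
Final shape: (5, 1, 1, 1).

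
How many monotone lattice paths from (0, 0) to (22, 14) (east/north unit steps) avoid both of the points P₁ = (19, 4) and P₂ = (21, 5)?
Number of paths = 3793372520

Inclusion–exclusion. Total paths: C(36, 22) = 3796297200. Through P₁: C(23, 19)·C(13, 3) = 2532530. Through P₂: C(26, 21)·C(10, 1) = 657800. Since P₁ is strictly southwest of P₂, a monotone path through both must visit P₁ then P₂; paths through both = C(23, 19)·C(3, 2)·C(10, 1) = 265650. Avoid both = 3796297200 − 2532530 − 657800 + 265650 = 3793372520.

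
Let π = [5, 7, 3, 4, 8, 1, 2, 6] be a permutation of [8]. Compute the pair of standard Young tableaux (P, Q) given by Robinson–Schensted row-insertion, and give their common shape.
P = [1, 2, 6] / [3, 4, 8] / [5, 7];  Q = [1, 2, 5] / [3, 4, 8] / [6, 7];  common shape = (3, 3, 2)

Row-insert the values π_1, π_2, … into P one at a time, bumping the leftmost entry strictly greater than the inserted value down to the next row. The recording tableau Q records, in position (i, j), the step at which that cell was added to P.
  Insert 5 (step 1): P = [5];  Q = [1]
  Insert 7 (step 2): P = [5, 7];  Q = [1, 2]
  Insert 3 (step 3): P = [3, 7] / [5];  Q = [1, 2] / [3]
  Insert 4 (step 4): P = [3, 4] / [5, 7];  Q = [1, 2] / [3, 4]
  Insert 8 (step 5): P = [3, 4, 8] / [5, 7];  Q = [1, 2, 5] / [3, 4]
  Insert 1 (step 6): P = [1, 4, 8] / [3, 7] / [5];  Q = [1, 2, 5] / [3, 4] / [6]
  Insert 2 (step 7): P = [1, 2, 8] / [3, 4] / [5, 7];  Q = [1, 2, 5] / [3, 4] / [6, 7]
  Insert 6 (step 8): P = [1, 2, 6] / [3, 4, 8] / [5, 7];  Q = [1, 2, 5] / [3, 4, 8] / [6, 7]
Final shape: (3, 3, 2).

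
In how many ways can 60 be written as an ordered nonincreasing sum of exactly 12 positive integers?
p(60, 12 parts) = 74287

Partitions of n into exactly k parts are in bijection with partitions of n − k into at most k parts (subtract 1 from each part). So p(60, exactly 12) = p(48, parts ≤ 12). Computing via the recurrence p(m, j) = p(m, j−1) + p(m−j, j) gives 74287.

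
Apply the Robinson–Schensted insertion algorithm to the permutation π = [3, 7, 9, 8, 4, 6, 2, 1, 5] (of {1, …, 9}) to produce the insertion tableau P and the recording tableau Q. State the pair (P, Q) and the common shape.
P = [1, 4, 5] / [2, 6] / [3, 8] / [7] / [9];  Q = [1, 2, 3] / [4, 6] / [5, 9] / [7] / [8];  common shape = (3, 2, 2, 1, 1)

Row-insert the values π_1, π_2, … into P one at a time, bumping the leftmost entry strictly greater than the inserted value down to the next row. The recording tableau Q records, in position (i, j), the step at which that cell was added to P.
  Insert 3 (step 1): P = [3];  Q = [1]
  Insert 7 (step 2): P = [3, 7];  Q = [1, 2]
  Insert 9 (step 3): P = [3, 7, 9];  Q = [1, 2, 3]
  Insert 8 (step 4): P = [3, 7, 8] / [9];  Q = [1, 2, 3] / [4]
  Insert 4 (step 5): P = [3, 4, 8] / [7] / [9];  Q = [1, 2, 3] / [4] / [5]
  Insert 6 (step 6): P = [3, 4, 6] / [7, 8] / [9];  Q = [1, 2, 3] / [4, 6] / [5]
  Insert 2 (step 7): P = [2, 4, 6] / [3, 8] / [7] / [9];  Q = [1, 2, 3] / [4, 6] / [5] / [7]
  Insert 1 (step 8): P = [1, 4, 6] / [2, 8] / [3] / [7] / [9];  Q = [1, 2, 3] / [4, 6] / [5] / [7] / [8]
  Insert 5 (step 9): P = [1, 4, 5] / [2, 6] / [3, 8] / [7] / [9];  Q = [1, 2, 3] / [4, 6] / [5, 9] / [7] / [8]
Final shape: (3, 2, 2, 1, 1).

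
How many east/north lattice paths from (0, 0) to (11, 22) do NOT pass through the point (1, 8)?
Number of paths = 175885416

Total paths from (0, 0) to (11, 22): C(33, 11) = 193536720. Paths through (1, 8): (paths (0, 0) → (1, 8)) × (paths (1, 8) → (11, 22)) = C(9, 1) · C(24, 10) = 9 · 1961256 = 17651304. Avoidance count = 193536720 − 17651304 = 175885416.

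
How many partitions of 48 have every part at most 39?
p(48, parts ≤ 39) = 147206

Use the recurrence p(n, m) = p(n, m−1) + p(n−m, m): either the largest part is < m (count p(n, m−1)) or the largest part is exactly m (remove one copy of m, count p(n−m, m)). With p(0, ·) = 1 this gives p(48, parts ≤ 39) = 147206. (By conjugating Young diagrams, this also counts partitions of 48 into at most 39 parts.)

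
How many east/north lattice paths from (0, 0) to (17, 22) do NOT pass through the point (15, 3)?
Number of paths = 51020946450

Total paths from (0, 0) to (17, 22): C(39, 17) = 51021117810. Paths through (15, 3): (paths (0, 0) → (15, 3)) × (paths (15, 3) → (17, 22)) = C(18, 15) · C(21, 2) = 816 · 210 = 171360. Avoidance count = 51021117810 − 171360 = 51020946450.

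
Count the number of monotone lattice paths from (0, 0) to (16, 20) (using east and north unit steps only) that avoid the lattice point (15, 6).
Number of paths = 7307058150

Total paths from (0, 0) to (16, 20): C(36, 16) = 7307872110. Paths through (15, 6): (paths (0, 0) → (15, 6)) × (paths (15, 6) → (16, 20)) = C(21, 15) · C(15, 1) = 54264 · 15 = 813960. Avoidance count = 7307872110 − 813960 = 7307058150.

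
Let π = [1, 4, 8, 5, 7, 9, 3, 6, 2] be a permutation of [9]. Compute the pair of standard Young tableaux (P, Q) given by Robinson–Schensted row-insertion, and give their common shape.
P = [1, 2, 5, 6, 9] / [3, 7] / [4] / [8];  Q = [1, 2, 3, 5, 6] / [4, 8] / [7] / [9];  common shape = (5, 2, 1, 1)

Row-insert the values π_1, π_2, … into P one at a time, bumping the leftmost entry strictly greater than the inserted value down to the next row. The recording tableau Q records, in position (i, j), the step at which that cell was added to P.
  Insert 1 (step 1): P = [1];  Q = [1]
  Insert 4 (step 2): P = [1, 4];  Q = [1, 2]
  Insert 8 (step 3): P = [1, 4, 8];  Q = [1, 2, 3]
  Insert 5 (step 4): P = [1, 4, 5] / [8];  Q = [1, 2, 3] / [4]
  Insert 7 (step 5): P = [1, 4, 5, 7] / [8];  Q = [1, 2, 3, 5] / [4]
  Insert 9 (step 6): P = [1, 4, 5, 7, 9] / [8];  Q = [1, 2, 3, 5, 6] / [4]
  Insert 3 (step 7): P = [1, 3, 5, 7, 9] / [4] / [8];  Q = [1, 2, 3, 5, 6] / [4] / [7]
  Insert 6 (step 8): P = [1, 3, 5, 6, 9] / [4, 7] / [8];  Q = [1, 2, 3, 5, 6] / [4, 8] / [7]
  Insert 2 (step 9): P = [1, 2, 5, 6, 9] / [3, 7] / [4] / [8];  Q = [1, 2, 3, 5, 6] / [4, 8] / [7] / [9]
Final shape: (5, 2, 1, 1).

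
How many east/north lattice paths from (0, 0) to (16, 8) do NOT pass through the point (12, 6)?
Number of paths = 457011

Total paths from (0, 0) to (16, 8): C(24, 16) = 735471. Paths through (12, 6): (paths (0, 0) → (12, 6)) × (paths (12, 6) → (16, 8)) = C(18, 12) · C(6, 4) = 18564 · 15 = 278460. Avoidance count = 735471 − 278460 = 457011.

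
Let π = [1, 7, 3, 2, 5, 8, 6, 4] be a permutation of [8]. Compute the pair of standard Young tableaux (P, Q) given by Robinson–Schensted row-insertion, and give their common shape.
P = [1, 2, 4, 6] / [3, 5] / [7, 8];  Q = [1, 2, 5, 6] / [3, 7] / [4, 8];  common shape = (4, 2, 2)

Row-insert the values π_1, π_2, … into P one at a time, bumping the leftmost entry strictly greater than the inserted value down to the next row. The recording tableau Q records, in position (i, j), the step at which that cell was added to P.
  Insert 1 (step 1): P = [1];  Q = [1]
  Insert 7 (step 2): P = [1, 7];  Q = [1, 2]
  Insert 3 (step 3): P = [1, 3] / [7];  Q = [1, 2] / [3]
  Insert 2 (step 4): P = [1, 2] / [3] / [7];  Q = [1, 2] / [3] / [4]
  Insert 5 (step 5): P = [1, 2, 5] / [3] / [7];  Q = [1, 2, 5] / [3] / [4]
  Insert 8 (step 6): P = [1, 2, 5, 8] / [3] / [7];  Q = [1, 2, 5, 6] / [3] / [4]
  Insert 6 (step 7): P = [1, 2, 5, 6] / [3, 8] / [7];  Q = [1, 2, 5, 6] / [3, 7] / [4]
  Insert 4 (step 8): P = [1, 2, 4, 6] / [3, 5] / [7, 8];  Q = [1, 2, 5, 6] / [3, 7] / [4, 8]
Final shape: (4, 2, 2).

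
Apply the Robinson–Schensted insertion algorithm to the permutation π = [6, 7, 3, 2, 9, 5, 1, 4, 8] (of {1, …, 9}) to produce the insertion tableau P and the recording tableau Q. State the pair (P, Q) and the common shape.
P = [1, 4, 8] / [2, 5, 9] / [3, 7] / [6];  Q = [1, 2, 5] / [3, 6, 9] / [4, 8] / [7];  common shape = (3, 3, 2, 1)

Row-insert the values π_1, π_2, … into P one at a time, bumping the leftmost entry strictly greater than the inserted value down to the next row. The recording tableau Q records, in position (i, j), the step at which that cell was added to P.
  Insert 6 (step 1): P = [6];  Q = [1]
  Insert 7 (step 2): P = [6, 7];  Q = [1, 2]
  Insert 3 (step 3): P = [3, 7] / [6];  Q = [1, 2] / [3]
  Insert 2 (step 4): P = [2, 7] / [3] / [6];  Q = [1, 2] / [3] / [4]
  Insert 9 (step 5): P = [2, 7, 9] / [3] / [6];  Q = [1, 2, 5] / [3] / [4]
  Insert 5 (step 6): P = [2, 5, 9] / [3, 7] / [6];  Q = [1, 2, 5] / [3, 6] / [4]
  Insert 1 (step 7): P = [1, 5, 9] / [2, 7] / [3] / [6];  Q = [1, 2, 5] / [3, 6] / [4] / [7]
  Insert 4 (step 8): P = [1, 4, 9] / [2, 5] / [3, 7] / [6];  Q = [1, 2, 5] / [3, 6] / [4, 8] / [7]
  Insert 8 (step 9): P = [1, 4, 8] / [2, 5, 9] / [3, 7] / [6];  Q = [1, 2, 5] / [3, 6, 9] / [4, 8] / [7]
Final shape: (3, 3, 2, 1).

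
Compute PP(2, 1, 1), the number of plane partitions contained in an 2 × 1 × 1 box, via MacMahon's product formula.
PP(2, 1, 1) = 3

Evaluate the triple product over i = 1..2, j = 1..1, k = 1..1. The factors are (2/1) · (3/2). The numerators and denominators telescope so the product is an integer; carrying out the multiplication exactly gives PP(2, 1, 1) = 3.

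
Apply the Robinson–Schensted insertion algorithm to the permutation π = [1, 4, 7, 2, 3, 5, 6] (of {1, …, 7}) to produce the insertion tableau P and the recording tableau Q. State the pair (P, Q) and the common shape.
P = [1, 2, 3, 5, 6] / [4, 7];  Q = [1, 2, 3, 6, 7] / [4, 5];  common shape = (5, 2)

Row-insert the values π_1, π_2, … into P one at a time, bumping the leftmost entry strictly greater than the inserted value down to the next row. The recording tableau Q records, in position (i, j), the step at which that cell was added to P.
  Insert 1 (step 1): P = [1];  Q = [1]
  Insert 4 (step 2): P = [1, 4];  Q = [1, 2]
  Insert 7 (step 3): P = [1, 4, 7];  Q = [1, 2, 3]
  Insert 2 (step 4): P = [1, 2, 7] / [4];  Q = [1, 2, 3] / [4]
  Insert 3 (step 5): P = [1, 2, 3] / [4, 7];  Q = [1, 2, 3] / [4, 5]
  Insert 5 (step 6): P = [1, 2, 3, 5] / [4, 7];  Q = [1, 2, 3, 6] / [4, 5]
  Insert 6 (step 7): P = [1, 2, 3, 5, 6] / [4, 7];  Q = [1, 2, 3, 6, 7] / [4, 5]
Final shape: (5, 2).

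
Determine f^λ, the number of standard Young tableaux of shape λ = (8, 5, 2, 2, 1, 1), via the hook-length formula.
# SYT of shape (8, 5, 2, 2, 1, 1) = 28651392

Hook-length formula: f^λ = n! / Π hook(c), product over all cells c of the Young diagram. For λ = (8, 5, 2, 2, 1, 1), n = 19 boxes. Hook lengths by row (left-to-right, top-to-bottom): [13, 10, 7, 6, 5, 3, 2, 1]; [9, 6, 3, 2, 1]; [5, 2]; [4, 1]; [2]; [1]. Product of hooks = 4245696000. So f^λ = 19! / 4245696000 = 121645100408832000 / 4245696000 = 28651392.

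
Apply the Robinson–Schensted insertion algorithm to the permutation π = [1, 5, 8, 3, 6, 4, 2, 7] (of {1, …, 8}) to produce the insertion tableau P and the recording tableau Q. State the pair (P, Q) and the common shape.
P = [1, 2, 4, 7] / [3, 6] / [5] / [8];  Q = [1, 2, 3, 8] / [4, 5] / [6] / [7];  common shape = (4, 2, 1, 1)

Row-insert the values π_1, π_2, … into P one at a time, bumping the leftmost entry strictly greater than the inserted value down to the next row. The recording tableau Q records, in position (i, j), the step at which that cell was added to P.
  Insert 1 (step 1): P = [1];  Q = [1]
  Insert 5 (step 2): P = [1, 5];  Q = [1, 2]
  Insert 8 (step 3): P = [1, 5, 8];  Q = [1, 2, 3]
  Insert 3 (step 4): P = [1, 3, 8] / [5];  Q = [1, 2, 3] / [4]
  Insert 6 (step 5): P = [1, 3, 6] / [5, 8];  Q = [1, 2, 3] / [4, 5]
  Insert 4 (step 6): P = [1, 3, 4] / [5, 6] / [8];  Q = [1, 2, 3] / [4, 5] / [6]
  Insert 2 (step 7): P = [1, 2, 4] / [3, 6] / [5] / [8];  Q = [1, 2, 3] / [4, 5] / [6] / [7]
  Insert 7 (step 8): P = [1, 2, 4, 7] / [3, 6] / [5] / [8];  Q = [1, 2, 3, 8] / [4, 5] / [6] / [7]
Final shape: (4, 2, 1, 1).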